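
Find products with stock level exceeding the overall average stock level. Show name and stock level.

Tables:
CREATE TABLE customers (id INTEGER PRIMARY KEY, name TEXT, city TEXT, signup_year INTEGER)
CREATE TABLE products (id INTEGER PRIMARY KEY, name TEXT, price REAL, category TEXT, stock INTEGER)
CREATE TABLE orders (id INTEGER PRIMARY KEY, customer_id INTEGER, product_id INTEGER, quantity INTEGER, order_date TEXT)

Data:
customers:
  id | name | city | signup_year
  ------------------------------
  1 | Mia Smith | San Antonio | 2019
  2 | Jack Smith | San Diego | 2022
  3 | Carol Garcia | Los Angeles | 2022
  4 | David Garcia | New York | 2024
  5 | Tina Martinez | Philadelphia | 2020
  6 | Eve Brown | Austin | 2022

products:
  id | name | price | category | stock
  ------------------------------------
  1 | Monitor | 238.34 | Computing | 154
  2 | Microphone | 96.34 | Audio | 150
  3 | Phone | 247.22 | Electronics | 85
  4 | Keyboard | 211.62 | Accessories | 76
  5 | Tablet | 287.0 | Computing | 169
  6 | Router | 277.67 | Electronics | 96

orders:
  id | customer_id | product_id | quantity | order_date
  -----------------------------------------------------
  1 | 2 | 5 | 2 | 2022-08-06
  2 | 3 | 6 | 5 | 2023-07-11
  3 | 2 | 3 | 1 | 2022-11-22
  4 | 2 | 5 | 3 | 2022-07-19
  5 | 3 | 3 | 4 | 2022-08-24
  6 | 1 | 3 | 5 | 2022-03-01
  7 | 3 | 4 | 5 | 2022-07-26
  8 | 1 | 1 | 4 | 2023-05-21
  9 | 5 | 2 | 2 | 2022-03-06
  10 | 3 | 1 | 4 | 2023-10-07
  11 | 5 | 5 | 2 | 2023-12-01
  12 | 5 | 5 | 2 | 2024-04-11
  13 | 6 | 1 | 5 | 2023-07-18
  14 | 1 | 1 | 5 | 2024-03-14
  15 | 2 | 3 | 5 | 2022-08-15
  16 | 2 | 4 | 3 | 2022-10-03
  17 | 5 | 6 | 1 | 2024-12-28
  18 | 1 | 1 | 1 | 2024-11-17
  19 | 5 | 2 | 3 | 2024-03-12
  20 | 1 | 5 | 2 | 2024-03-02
SELECT name, stock FROM products WHERE stock > (SELECT AVG(stock) FROM products)

Execution result:
name | stock
Monitor | 154
Microphone | 150
Tablet | 169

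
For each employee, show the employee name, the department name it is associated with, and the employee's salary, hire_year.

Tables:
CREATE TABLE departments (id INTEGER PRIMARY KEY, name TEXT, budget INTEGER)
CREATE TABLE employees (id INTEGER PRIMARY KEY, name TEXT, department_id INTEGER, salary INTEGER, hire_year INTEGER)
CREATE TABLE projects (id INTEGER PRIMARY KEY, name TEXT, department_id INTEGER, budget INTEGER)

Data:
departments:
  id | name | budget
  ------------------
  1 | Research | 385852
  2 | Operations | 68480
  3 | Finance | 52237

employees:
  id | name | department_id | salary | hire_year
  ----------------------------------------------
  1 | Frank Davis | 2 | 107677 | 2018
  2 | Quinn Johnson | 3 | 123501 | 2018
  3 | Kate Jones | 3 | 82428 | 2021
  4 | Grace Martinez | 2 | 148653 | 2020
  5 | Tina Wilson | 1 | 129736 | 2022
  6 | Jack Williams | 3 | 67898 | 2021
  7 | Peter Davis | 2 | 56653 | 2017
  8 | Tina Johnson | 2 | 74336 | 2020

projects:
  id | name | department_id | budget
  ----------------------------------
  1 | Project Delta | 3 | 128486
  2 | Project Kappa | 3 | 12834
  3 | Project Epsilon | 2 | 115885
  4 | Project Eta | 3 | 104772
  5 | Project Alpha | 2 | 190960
SELECT c.name, p.name AS department, c.salary, c.hire_year FROM employees c JOIN departments p ON c.department_id = p.id

Execution result:
name | department | salary | hire_year
Frank Davis | Operations | 107677 | 2018
Quinn Johnson | Finance | 123501 | 2018
Kate Jones | Finance | 82428 | 2021
Grace Martinez | Operations | 148653 | 2020
Tina Wilson | Research | 129736 | 2022
Jack Williams | Finance | 67898 | 2021
Peter Davis | Operations | 56653 | 2017
Tina Johnson | Operations | 74336 | 2020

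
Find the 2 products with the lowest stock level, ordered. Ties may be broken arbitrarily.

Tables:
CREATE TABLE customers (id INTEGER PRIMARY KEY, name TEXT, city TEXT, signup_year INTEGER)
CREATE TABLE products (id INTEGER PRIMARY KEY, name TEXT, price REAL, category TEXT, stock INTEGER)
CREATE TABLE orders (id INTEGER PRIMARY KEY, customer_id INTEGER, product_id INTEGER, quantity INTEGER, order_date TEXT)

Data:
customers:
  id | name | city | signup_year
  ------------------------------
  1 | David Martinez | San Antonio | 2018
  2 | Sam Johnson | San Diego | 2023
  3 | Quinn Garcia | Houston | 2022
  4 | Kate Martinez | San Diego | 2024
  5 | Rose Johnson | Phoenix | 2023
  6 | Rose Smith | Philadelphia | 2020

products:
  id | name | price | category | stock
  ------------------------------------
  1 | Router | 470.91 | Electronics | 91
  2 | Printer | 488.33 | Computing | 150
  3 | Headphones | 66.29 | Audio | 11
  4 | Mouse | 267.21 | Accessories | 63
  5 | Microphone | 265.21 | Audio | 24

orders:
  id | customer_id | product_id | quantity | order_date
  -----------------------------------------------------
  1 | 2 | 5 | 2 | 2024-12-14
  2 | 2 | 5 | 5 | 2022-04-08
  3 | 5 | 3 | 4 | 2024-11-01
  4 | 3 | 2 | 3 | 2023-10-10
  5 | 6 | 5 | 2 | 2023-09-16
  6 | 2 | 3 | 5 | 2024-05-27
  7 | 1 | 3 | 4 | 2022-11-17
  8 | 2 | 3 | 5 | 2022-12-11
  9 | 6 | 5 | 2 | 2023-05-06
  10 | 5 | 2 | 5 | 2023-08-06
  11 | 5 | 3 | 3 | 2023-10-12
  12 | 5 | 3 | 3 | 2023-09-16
SELECT name, stock FROM products ORDER BY stock ASC LIMIT 2

Execution result:
name | stock
Headphones | 11
Microphone | 24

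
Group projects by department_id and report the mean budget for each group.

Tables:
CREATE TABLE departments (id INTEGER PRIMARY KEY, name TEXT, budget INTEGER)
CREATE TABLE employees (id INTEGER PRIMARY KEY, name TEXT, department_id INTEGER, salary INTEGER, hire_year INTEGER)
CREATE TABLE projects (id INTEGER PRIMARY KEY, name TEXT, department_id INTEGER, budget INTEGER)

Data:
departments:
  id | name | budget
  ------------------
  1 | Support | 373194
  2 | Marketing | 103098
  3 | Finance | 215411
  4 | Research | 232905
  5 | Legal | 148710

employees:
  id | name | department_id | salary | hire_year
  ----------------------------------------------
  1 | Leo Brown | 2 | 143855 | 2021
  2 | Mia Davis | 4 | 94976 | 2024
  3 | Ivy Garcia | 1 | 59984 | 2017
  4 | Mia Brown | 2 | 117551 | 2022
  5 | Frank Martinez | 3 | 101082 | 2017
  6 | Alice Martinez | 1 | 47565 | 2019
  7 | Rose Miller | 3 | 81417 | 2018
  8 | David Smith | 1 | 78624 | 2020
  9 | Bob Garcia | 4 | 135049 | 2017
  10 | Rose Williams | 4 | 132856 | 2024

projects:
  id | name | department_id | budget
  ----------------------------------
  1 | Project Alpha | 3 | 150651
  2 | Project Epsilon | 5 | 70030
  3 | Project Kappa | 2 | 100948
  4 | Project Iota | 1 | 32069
SELECT department_id, AVG(budget) AS avg_budget FROM projects GROUP BY department_id

Execution result:
department_id | avg_budget
1 | 32069.00
2 | 100948.00
3 | 150651.00
5 | 70030.00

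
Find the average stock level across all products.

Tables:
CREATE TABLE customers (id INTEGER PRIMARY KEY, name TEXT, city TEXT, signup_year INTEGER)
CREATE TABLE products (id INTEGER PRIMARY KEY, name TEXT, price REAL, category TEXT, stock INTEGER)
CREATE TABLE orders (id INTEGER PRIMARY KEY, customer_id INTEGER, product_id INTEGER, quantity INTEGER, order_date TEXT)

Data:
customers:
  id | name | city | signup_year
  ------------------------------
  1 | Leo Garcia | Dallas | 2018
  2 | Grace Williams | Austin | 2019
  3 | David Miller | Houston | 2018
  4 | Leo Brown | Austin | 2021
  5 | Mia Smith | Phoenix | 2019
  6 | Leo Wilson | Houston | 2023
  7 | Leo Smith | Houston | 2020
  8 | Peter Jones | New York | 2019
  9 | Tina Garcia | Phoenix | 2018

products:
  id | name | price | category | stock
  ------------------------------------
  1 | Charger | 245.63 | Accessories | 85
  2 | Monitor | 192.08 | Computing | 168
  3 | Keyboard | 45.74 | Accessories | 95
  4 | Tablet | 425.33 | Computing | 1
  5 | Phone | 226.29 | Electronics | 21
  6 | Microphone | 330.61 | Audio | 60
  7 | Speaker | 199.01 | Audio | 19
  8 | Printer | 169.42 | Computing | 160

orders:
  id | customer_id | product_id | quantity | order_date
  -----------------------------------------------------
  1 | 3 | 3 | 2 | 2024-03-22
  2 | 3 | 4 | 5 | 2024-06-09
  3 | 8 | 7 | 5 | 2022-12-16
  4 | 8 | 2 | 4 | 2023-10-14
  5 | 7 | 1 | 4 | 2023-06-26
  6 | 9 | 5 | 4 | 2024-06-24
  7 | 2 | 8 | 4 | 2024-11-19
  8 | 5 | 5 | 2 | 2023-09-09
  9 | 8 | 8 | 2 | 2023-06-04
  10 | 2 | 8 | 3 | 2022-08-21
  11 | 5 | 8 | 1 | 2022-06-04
SELECT AVG(stock) FROM products

Execution result:
76.13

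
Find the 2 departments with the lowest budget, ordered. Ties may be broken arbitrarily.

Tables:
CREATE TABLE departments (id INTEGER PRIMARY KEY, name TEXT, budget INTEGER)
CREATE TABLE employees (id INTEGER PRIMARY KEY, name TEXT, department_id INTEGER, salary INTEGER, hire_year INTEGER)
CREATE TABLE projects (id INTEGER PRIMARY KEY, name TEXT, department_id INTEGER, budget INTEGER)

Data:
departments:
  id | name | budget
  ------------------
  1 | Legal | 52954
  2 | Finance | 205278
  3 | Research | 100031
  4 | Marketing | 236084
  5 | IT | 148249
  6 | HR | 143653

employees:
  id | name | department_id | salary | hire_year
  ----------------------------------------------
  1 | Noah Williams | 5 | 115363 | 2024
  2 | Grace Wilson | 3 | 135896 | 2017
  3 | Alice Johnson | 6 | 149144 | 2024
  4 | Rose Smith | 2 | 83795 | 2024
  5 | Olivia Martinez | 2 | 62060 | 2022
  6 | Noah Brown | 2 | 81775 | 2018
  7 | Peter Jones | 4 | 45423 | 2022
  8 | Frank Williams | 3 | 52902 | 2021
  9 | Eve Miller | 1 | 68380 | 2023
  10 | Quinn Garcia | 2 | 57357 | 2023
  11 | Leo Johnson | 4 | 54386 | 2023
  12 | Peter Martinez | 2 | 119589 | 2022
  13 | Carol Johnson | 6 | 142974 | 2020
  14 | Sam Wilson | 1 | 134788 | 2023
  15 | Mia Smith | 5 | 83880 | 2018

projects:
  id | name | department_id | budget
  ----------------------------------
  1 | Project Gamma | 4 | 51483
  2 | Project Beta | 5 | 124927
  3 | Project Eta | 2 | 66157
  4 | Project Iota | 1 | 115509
SELECT name, budget FROM departments ORDER BY budget ASC LIMIT 2

Execution result:
name | budget
Legal | 52954
Research | 100031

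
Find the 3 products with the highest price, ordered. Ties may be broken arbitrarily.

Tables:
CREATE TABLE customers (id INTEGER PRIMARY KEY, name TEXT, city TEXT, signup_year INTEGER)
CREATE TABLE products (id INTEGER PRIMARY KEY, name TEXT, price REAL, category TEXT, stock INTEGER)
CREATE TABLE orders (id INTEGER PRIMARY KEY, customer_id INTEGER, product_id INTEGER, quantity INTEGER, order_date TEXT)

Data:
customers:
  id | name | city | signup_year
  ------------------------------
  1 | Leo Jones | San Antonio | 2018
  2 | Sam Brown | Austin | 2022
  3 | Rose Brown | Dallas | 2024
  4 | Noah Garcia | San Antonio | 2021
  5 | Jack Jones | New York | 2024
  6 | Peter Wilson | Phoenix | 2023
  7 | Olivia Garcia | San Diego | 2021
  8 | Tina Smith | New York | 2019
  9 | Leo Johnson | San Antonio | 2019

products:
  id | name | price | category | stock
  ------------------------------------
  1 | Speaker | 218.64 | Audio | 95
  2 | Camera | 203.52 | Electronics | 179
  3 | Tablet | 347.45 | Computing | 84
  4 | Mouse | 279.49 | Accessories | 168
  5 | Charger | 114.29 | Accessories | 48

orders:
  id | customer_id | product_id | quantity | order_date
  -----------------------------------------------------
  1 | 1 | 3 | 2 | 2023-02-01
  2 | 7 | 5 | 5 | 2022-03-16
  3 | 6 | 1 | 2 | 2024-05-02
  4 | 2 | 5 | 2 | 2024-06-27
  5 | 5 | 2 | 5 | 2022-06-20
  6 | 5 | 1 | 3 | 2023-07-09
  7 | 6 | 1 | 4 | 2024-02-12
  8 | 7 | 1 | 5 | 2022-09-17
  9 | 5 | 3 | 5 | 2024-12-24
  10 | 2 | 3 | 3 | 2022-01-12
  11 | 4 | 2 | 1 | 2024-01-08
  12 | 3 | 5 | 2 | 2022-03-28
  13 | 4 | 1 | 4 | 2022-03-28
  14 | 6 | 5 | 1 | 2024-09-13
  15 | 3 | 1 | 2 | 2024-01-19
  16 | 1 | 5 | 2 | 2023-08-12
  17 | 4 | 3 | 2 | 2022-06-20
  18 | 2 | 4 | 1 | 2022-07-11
SELECT name, price FROM products ORDER BY price DESC LIMIT 3

Execution result:
name | price
Tablet | 347.45
Mouse | 279.49
Speaker | 218.64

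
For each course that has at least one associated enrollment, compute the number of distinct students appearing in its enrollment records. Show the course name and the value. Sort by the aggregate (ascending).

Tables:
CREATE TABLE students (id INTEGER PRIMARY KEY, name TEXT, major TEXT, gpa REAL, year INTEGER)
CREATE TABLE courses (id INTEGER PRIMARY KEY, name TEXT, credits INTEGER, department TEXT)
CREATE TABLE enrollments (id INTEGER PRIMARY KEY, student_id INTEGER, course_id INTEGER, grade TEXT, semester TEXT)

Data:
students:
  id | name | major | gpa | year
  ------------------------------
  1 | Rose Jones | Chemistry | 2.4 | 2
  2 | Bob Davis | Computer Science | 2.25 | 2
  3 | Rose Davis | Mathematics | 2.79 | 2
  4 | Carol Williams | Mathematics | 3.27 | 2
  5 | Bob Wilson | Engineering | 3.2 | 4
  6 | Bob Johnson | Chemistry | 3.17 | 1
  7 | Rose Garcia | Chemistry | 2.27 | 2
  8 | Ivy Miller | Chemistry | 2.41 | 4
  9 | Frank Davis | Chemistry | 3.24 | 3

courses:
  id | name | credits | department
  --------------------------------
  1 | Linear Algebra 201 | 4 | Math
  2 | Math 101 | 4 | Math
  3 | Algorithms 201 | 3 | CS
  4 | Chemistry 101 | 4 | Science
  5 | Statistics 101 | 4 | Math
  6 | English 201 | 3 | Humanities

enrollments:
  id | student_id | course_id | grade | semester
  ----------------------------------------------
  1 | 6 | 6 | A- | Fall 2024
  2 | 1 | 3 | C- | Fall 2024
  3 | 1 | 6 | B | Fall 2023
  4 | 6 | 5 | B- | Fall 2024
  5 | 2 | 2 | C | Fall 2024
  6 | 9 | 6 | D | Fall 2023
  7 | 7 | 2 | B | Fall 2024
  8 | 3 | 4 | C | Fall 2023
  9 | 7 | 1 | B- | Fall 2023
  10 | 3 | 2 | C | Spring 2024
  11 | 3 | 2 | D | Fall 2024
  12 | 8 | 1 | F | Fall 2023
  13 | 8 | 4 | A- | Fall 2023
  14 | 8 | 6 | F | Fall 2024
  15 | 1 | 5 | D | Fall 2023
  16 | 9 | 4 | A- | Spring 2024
SELECT p.name, COUNT(DISTINCT c.student_id) AS distinct_student_count FROM enrollments c JOIN courses p ON c.course_id = p.id GROUP BY p.id, p.name ORDER BY distinct_student_count ASC

Execution result:
name | distinct_student_count
Algorithms 201 | 1
Linear Algebra 201 | 2
Statistics 101 | 2
Math 101 | 3
Chemistry 101 | 3
English 201 | 4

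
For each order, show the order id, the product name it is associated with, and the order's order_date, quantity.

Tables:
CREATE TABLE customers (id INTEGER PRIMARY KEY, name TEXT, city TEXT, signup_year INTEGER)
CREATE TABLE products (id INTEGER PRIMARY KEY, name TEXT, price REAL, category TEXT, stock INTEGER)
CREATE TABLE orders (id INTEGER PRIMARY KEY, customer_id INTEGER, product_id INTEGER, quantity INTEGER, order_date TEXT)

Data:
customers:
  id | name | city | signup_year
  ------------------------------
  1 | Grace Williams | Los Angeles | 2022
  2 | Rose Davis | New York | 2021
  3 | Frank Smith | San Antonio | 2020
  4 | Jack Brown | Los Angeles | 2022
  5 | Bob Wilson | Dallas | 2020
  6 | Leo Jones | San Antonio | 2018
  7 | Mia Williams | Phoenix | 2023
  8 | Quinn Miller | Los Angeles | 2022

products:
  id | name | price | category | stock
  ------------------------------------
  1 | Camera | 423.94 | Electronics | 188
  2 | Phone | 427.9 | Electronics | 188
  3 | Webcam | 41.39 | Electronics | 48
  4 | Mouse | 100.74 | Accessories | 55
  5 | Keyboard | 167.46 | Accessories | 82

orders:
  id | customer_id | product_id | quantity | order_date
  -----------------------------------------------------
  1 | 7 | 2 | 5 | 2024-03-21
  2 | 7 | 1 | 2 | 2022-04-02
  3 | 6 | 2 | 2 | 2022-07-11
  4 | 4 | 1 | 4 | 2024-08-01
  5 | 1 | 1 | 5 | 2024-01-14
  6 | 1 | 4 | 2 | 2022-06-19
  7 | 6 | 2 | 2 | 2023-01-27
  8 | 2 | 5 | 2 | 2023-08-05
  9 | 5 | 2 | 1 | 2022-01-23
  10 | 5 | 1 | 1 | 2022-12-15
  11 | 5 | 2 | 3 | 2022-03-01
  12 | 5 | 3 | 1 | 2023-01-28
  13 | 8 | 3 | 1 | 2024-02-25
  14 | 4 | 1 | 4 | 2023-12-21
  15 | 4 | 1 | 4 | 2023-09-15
SELECT c.id, p.name AS product, c.order_date, c.quantity FROM orders c JOIN products p ON c.product_id = p.id

Execution result:
id | product | order_date | quantity
1 | Phone | 2024-03-21 | 5
2 | Camera | 2022-04-02 | 2
3 | Phone | 2022-07-11 | 2
4 | Camera | 2024-08-01 | 4
5 | Camera | 2024-01-14 | 5
6 | Mouse | 2022-06-19 | 2
7 | Phone | 2023-01-27 | 2
8 | Keyboard | 2023-08-05 | 2
9 | Phone | 2022-01-23 | 1
10 | Camera | 2022-12-15 | 1
11 | Phone | 2022-03-01 | 3
12 | Webcam | 2023-01-28 | 1
13 | Webcam | 2024-02-25 | 1
14 | Camera | 2023-12-21 | 4
15 | Camera | 2023-09-15 | 4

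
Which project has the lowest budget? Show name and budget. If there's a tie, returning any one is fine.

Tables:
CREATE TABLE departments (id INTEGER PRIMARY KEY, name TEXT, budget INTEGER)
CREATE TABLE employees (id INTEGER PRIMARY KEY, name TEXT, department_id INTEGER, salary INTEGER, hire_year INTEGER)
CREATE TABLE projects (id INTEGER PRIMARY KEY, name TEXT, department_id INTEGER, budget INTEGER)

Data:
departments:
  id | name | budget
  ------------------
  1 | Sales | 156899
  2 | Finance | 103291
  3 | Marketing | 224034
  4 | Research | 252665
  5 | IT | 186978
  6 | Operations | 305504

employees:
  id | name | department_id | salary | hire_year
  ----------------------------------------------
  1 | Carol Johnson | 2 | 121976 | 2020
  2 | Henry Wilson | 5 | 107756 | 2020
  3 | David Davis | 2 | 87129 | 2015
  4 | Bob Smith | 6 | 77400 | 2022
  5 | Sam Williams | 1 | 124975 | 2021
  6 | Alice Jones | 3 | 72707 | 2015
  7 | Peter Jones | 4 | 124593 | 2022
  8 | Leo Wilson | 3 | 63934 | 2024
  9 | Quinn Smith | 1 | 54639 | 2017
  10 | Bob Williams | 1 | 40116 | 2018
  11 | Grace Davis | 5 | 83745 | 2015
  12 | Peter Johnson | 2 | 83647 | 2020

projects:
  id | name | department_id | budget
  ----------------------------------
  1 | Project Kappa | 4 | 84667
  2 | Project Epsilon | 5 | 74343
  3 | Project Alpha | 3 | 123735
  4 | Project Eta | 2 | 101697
SELECT name, budget FROM projects ORDER BY budget ASC LIMIT 1

Execution result:
name | budget
Project Epsilon | 74343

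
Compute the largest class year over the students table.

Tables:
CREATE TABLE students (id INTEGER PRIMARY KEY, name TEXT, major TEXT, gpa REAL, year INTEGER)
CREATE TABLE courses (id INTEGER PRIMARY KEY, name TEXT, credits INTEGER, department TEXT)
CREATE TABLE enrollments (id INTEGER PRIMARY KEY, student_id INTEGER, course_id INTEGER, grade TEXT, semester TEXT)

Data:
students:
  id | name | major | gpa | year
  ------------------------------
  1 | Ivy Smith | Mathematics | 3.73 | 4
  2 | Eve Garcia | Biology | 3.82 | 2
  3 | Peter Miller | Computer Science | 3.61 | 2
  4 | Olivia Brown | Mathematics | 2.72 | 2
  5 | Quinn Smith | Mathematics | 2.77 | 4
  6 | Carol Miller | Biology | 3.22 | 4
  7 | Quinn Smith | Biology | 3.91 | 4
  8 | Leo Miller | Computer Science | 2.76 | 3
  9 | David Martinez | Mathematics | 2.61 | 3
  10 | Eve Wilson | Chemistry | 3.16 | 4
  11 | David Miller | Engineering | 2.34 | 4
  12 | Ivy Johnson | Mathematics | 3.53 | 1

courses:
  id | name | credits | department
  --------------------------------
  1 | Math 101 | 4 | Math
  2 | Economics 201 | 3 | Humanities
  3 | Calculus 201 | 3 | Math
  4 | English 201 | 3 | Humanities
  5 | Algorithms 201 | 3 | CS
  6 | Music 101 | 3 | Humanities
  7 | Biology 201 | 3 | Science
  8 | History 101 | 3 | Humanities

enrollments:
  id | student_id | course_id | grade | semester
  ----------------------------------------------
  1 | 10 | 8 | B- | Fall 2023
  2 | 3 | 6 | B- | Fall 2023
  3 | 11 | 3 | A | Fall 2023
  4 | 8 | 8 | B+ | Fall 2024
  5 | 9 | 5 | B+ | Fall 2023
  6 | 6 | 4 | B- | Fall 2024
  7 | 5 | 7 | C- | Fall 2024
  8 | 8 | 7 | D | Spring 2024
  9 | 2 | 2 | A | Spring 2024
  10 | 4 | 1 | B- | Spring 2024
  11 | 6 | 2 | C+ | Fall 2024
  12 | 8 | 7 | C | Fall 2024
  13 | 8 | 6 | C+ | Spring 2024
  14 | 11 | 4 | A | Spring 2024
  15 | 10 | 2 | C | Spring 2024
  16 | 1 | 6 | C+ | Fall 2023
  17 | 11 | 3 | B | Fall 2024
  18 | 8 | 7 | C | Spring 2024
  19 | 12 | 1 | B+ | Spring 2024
SELECT MAX(year) FROM students

Execution result:
4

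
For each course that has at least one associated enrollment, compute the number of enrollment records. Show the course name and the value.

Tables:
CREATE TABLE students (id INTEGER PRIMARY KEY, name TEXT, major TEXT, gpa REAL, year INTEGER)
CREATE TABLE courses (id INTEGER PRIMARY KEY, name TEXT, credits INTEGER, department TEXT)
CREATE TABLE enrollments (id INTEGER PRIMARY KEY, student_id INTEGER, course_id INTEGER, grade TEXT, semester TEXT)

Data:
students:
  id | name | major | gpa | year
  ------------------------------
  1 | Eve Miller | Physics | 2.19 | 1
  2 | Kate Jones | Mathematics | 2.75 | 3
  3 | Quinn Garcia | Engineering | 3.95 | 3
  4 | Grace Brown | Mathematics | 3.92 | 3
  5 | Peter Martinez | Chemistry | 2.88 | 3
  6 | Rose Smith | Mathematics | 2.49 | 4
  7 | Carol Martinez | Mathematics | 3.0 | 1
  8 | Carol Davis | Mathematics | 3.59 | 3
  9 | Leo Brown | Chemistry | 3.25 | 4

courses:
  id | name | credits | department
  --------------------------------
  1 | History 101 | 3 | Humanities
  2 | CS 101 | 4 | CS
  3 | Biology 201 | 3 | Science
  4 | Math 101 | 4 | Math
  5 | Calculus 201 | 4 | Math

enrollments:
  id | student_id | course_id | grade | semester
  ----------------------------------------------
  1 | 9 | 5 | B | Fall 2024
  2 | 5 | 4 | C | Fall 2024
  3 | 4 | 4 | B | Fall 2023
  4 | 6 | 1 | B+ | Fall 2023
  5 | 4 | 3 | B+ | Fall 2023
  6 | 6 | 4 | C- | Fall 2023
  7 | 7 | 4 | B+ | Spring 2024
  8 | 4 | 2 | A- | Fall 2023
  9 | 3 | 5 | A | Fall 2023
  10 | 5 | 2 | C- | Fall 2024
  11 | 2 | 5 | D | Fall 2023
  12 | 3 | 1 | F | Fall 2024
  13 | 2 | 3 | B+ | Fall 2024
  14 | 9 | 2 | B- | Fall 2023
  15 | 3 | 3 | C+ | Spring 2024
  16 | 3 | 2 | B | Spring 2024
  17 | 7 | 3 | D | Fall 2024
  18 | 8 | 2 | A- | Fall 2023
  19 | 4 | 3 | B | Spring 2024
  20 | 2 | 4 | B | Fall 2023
SELECT p.name, COUNT(*) AS n FROM enrollments c JOIN courses p ON c.course_id = p.id GROUP BY p.id, p.name

Execution result:
name | n
History 101 | 2
CS 101 | 5
Biology 201 | 5
Math 101 | 5
Calculus 201 | 3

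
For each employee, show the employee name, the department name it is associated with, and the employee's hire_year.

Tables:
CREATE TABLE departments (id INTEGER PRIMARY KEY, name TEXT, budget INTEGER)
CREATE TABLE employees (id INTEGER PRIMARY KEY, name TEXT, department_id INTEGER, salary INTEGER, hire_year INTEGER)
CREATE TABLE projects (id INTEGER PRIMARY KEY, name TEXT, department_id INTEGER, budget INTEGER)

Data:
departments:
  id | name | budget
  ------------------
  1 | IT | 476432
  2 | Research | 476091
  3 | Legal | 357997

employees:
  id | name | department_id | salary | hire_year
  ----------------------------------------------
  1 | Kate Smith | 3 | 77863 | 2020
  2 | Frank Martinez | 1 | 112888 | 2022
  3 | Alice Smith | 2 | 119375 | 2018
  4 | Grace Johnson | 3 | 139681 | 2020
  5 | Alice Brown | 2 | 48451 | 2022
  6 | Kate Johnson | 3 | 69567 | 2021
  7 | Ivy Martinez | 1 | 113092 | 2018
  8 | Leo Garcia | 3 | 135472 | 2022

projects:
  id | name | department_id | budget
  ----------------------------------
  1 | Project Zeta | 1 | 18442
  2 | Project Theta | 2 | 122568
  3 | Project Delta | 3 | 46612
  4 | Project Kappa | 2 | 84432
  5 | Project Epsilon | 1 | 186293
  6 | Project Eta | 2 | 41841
SELECT c.name, p.name AS department, c.hire_year FROM employees c JOIN departments p ON c.department_id = p.id

Execution result:
name | department | hire_year
Kate Smith | Legal | 2020
Frank Martinez | IT | 2022
Alice Smith | Research | 2018
Grace Johnson | Legal | 2020
Alice Brown | Research | 2022
Kate Johnson | Legal | 2021
Ivy Martinez | IT | 2018
Leo Garcia | Legal | 2022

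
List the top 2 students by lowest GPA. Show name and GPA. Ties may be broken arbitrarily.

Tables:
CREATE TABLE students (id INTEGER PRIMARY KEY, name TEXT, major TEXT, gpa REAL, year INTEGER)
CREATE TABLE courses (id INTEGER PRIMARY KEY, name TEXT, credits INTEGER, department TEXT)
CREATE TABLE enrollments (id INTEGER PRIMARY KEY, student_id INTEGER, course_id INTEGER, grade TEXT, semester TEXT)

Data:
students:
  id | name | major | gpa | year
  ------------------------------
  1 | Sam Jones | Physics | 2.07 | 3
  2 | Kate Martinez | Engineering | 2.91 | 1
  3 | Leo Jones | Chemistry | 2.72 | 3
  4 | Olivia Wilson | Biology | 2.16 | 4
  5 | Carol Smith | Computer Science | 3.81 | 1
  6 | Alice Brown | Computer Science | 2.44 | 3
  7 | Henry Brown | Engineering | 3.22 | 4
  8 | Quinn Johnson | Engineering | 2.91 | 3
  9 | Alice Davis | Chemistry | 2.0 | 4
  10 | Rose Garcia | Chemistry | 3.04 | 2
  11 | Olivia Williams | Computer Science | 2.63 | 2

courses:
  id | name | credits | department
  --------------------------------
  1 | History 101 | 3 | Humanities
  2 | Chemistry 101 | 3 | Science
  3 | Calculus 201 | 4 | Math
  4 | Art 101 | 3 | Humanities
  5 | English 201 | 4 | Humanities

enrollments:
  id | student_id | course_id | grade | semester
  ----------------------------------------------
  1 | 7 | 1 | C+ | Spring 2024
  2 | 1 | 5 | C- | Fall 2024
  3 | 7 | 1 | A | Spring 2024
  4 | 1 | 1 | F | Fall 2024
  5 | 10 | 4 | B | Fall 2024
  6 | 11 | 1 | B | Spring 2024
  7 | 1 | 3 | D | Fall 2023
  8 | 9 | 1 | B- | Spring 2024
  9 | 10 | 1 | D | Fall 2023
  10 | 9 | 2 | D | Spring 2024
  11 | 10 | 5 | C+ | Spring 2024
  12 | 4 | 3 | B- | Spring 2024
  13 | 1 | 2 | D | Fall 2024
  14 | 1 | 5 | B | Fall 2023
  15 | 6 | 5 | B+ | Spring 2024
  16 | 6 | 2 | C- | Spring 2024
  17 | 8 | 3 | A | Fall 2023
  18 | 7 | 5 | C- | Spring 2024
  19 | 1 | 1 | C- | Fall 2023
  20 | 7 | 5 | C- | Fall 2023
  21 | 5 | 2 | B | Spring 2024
SELECT name, gpa FROM students ORDER BY gpa ASC LIMIT 2

Execution result:
name | gpa
Alice Davis | 2.00
Sam Jones | 2.07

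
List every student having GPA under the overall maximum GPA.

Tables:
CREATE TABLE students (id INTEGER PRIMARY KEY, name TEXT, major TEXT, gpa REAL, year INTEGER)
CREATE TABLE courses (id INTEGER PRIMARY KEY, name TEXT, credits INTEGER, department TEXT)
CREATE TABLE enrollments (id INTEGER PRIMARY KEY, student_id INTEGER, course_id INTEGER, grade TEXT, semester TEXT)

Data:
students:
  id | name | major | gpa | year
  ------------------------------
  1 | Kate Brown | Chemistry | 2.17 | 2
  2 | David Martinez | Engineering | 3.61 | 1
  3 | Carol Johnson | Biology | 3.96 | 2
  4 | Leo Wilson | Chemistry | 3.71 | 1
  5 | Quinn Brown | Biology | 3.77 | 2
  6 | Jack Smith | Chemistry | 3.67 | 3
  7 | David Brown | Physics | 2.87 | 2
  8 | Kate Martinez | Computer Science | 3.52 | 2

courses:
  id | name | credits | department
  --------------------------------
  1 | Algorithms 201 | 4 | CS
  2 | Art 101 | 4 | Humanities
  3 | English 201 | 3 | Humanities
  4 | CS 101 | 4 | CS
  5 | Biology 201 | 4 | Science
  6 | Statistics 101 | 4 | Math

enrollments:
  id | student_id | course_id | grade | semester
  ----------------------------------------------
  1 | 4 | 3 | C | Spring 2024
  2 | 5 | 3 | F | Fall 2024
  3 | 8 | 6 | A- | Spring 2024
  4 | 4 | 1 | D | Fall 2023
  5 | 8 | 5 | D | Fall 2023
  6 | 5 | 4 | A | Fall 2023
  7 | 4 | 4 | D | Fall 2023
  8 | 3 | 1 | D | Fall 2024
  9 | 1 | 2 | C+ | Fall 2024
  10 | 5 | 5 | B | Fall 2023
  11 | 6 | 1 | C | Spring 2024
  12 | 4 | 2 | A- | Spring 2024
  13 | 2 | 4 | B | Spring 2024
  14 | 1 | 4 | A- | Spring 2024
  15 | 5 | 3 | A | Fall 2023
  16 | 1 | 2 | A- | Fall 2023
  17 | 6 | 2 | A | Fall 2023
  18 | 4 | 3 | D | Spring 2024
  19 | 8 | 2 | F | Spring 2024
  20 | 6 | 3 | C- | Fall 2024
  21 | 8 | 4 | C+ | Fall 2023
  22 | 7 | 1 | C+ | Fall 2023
SELECT name, gpa FROM students WHERE gpa < (SELECT MAX(gpa) FROM students)

Execution result:
name | gpa
Kate Brown | 2.17
David Martinez | 3.61
Leo Wilson | 3.71
Quinn Brown | 3.77
Jack Smith | 3.67
David Brown | 2.87
Kate Martinez | 3.52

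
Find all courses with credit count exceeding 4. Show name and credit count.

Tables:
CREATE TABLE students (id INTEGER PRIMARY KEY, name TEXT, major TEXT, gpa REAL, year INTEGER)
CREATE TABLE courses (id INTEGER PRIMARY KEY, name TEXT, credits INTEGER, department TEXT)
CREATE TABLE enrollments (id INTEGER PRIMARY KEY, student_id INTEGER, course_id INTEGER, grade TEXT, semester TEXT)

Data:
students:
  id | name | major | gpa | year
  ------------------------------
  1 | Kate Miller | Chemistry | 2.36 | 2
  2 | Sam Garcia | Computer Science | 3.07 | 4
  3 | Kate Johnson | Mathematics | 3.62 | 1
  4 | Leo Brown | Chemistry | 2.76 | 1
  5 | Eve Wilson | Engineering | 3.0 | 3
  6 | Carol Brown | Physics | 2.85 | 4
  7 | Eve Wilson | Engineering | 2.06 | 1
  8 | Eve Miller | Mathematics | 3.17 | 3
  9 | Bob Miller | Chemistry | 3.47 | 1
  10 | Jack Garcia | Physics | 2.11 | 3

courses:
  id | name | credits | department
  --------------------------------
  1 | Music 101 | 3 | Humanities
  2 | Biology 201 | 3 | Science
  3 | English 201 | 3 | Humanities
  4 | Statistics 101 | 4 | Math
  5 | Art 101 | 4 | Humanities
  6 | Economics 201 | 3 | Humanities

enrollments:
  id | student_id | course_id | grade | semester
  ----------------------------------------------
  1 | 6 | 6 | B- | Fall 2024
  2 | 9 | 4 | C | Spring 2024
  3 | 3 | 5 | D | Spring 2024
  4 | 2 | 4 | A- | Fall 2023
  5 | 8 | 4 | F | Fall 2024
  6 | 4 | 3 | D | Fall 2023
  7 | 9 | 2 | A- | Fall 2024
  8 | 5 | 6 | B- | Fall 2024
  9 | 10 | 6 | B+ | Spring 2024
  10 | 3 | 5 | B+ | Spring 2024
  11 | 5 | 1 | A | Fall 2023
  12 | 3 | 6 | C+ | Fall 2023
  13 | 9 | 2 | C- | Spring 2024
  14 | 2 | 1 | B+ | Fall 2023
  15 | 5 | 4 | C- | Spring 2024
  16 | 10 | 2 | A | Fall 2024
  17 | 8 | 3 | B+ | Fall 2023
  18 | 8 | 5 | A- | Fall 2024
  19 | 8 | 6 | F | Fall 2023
SELECT name, credits FROM courses WHERE credits > 4

Execution result:
(no rows)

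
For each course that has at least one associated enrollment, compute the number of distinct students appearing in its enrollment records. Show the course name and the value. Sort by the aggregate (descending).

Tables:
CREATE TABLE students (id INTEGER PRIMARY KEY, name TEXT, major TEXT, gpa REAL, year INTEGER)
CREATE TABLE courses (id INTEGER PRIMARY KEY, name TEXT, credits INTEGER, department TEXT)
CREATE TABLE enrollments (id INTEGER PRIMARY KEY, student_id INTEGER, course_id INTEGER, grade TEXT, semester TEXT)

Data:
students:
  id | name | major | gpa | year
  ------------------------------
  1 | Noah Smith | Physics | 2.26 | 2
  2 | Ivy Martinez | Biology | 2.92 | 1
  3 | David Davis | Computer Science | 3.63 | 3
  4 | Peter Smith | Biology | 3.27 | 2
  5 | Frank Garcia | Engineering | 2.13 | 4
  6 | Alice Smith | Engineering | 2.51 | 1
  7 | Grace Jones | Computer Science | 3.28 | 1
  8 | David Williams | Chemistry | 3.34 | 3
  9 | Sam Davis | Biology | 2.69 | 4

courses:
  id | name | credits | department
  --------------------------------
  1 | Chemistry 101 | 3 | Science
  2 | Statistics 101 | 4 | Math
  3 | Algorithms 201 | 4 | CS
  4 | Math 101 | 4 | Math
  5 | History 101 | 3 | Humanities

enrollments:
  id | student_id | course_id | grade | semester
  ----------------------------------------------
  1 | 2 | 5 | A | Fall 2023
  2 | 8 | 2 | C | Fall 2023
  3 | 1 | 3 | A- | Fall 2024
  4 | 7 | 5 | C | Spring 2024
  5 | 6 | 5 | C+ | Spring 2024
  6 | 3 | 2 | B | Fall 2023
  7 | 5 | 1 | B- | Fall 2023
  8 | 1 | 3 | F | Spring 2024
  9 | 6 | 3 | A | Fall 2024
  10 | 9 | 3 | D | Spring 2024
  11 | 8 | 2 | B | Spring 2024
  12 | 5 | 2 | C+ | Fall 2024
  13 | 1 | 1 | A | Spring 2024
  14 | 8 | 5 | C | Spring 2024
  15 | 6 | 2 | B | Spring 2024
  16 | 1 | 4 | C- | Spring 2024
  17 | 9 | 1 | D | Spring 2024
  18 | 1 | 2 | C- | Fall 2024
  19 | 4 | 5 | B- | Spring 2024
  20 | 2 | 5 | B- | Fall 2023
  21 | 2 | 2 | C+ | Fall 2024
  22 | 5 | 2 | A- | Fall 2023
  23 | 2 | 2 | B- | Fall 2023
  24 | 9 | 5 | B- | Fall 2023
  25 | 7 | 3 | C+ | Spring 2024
SELECT p.name, COUNT(DISTINCT c.student_id) AS distinct_student_count FROM enrollments c JOIN courses p ON c.course_id = p.id GROUP BY p.id, p.name ORDER BY distinct_student_count DESC

Execution result:
name | distinct_student_count
Statistics 101 | 6
History 101 | 6
Algorithms 201 | 4
Chemistry 101 | 3
Math 101 | 1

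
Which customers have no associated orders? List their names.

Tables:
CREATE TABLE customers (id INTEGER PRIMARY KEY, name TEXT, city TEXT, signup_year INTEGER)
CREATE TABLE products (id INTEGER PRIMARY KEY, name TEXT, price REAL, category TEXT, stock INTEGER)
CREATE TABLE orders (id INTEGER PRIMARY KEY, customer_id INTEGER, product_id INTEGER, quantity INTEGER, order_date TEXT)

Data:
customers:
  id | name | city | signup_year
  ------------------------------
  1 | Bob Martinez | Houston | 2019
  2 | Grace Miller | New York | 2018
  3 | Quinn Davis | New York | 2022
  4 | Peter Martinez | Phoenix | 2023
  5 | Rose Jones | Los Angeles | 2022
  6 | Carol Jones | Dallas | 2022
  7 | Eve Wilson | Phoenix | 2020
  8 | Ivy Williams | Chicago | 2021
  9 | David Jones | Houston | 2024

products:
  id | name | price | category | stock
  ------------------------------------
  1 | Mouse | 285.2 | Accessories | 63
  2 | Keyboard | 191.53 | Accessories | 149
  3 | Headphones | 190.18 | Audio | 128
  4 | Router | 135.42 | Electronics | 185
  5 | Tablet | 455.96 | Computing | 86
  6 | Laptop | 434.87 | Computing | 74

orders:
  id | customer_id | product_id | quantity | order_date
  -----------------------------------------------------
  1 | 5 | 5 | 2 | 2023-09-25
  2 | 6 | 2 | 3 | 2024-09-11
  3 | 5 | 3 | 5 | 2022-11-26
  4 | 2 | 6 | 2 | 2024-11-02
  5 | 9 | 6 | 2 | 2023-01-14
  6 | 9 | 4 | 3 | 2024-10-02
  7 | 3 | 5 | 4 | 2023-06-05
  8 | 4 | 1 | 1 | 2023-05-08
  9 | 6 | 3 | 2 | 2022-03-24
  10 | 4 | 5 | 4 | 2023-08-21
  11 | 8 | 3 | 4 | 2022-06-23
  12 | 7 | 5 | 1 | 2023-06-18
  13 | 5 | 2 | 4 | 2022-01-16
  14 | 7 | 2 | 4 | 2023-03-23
SELECT p.name FROM customers p LEFT JOIN orders c ON c.customer_id = p.id WHERE c.id IS NULL

Execution result:
Bob Martinez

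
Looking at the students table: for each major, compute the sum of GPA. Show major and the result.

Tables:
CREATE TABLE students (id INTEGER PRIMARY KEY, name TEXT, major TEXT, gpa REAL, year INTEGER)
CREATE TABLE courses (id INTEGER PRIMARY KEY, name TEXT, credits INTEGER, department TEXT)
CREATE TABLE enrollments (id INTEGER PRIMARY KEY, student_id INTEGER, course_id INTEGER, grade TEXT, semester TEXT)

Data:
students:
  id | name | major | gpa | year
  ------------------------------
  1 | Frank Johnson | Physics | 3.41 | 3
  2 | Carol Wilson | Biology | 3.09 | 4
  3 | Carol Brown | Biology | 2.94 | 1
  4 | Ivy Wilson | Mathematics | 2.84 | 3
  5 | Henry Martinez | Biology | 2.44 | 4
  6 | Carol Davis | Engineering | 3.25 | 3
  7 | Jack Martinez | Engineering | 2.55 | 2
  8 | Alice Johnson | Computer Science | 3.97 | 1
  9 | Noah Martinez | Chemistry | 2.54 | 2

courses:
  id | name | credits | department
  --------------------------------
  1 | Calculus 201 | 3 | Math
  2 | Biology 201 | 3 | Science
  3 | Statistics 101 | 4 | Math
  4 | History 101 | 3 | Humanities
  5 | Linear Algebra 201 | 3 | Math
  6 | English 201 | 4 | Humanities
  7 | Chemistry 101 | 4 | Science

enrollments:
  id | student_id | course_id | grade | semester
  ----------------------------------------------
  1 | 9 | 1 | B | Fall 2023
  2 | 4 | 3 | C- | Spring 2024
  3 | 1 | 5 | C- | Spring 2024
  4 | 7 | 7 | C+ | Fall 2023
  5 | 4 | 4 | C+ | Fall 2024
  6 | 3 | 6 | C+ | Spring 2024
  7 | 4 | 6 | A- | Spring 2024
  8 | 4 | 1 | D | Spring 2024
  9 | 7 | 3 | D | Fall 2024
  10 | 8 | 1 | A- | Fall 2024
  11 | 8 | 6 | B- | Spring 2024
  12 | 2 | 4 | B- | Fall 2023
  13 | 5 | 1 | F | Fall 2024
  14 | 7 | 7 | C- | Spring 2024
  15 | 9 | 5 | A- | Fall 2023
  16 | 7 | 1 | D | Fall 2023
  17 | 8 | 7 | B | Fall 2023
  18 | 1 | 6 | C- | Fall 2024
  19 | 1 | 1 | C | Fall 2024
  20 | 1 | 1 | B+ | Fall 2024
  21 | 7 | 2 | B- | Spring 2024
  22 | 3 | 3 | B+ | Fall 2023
SELECT major, SUM(gpa) AS sum_gpa FROM students GROUP BY major

Execution result:
major | sum_gpa
Biology | 8.47
Chemistry | 2.54
Computer Science | 3.97
Engineering | 5.80
Mathematics | 2.84
Physics | 3.41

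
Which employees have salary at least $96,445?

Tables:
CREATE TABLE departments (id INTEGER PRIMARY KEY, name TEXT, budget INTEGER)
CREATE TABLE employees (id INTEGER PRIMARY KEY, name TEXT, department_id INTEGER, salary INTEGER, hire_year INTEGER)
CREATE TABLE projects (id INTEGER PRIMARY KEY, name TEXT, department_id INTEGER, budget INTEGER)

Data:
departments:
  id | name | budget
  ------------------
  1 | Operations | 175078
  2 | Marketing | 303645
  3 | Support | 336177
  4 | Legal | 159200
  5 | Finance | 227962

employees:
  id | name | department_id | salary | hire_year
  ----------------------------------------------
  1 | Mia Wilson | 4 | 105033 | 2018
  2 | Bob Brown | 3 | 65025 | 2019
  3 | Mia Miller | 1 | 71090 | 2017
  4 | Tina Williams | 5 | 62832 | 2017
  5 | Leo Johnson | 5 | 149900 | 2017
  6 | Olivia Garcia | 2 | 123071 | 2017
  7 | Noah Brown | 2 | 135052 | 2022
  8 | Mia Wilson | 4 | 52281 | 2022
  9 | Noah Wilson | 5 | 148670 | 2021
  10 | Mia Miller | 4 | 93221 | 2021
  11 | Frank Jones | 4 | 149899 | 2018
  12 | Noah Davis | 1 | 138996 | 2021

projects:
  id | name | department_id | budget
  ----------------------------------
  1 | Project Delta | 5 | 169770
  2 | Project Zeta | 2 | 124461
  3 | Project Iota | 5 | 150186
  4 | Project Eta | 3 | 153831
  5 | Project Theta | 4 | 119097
SELECT name, salary FROM employees WHERE salary >= 96445

Execution result:
name | salary
Mia Wilson | 105033
Leo Johnson | 149900
Olivia Garcia | 123071
Noah Brown | 135052
Noah Wilson | 148670
Frank Jones | 149899
Noah Davis | 138996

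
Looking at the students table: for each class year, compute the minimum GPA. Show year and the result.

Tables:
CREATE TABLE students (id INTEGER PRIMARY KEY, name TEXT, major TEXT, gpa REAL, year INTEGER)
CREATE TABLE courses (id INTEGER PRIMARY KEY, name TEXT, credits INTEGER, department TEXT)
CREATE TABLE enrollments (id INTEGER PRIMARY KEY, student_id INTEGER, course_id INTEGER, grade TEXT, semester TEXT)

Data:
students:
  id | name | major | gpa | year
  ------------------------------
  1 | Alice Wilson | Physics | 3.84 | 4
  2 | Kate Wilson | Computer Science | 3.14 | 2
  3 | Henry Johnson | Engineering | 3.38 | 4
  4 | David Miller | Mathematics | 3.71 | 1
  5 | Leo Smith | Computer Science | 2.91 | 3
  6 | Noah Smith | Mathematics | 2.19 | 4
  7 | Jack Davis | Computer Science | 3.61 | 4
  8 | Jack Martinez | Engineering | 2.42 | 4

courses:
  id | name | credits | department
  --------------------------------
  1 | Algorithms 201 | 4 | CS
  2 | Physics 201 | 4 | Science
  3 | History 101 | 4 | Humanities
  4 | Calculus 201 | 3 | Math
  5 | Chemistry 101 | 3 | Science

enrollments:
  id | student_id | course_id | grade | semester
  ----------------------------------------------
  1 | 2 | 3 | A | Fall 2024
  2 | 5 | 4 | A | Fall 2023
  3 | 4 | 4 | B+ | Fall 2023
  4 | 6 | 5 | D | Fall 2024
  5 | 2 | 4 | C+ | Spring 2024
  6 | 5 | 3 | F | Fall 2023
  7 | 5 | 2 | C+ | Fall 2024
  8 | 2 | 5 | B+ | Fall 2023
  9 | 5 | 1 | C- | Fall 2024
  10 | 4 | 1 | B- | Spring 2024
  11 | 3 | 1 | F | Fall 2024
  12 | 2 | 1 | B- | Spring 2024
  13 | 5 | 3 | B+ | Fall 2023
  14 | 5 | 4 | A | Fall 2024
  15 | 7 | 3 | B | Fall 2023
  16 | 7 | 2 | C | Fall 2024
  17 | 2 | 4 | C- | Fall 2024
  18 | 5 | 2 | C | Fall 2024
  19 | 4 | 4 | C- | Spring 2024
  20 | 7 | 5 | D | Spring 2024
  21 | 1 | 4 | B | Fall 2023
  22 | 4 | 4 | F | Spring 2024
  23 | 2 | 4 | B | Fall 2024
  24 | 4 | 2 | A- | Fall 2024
SELECT year, MIN(gpa) AS min_gpa FROM students GROUP BY year

Execution result:
year | min_gpa
1 | 3.71
2 | 3.14
3 | 2.91
4 | 2.19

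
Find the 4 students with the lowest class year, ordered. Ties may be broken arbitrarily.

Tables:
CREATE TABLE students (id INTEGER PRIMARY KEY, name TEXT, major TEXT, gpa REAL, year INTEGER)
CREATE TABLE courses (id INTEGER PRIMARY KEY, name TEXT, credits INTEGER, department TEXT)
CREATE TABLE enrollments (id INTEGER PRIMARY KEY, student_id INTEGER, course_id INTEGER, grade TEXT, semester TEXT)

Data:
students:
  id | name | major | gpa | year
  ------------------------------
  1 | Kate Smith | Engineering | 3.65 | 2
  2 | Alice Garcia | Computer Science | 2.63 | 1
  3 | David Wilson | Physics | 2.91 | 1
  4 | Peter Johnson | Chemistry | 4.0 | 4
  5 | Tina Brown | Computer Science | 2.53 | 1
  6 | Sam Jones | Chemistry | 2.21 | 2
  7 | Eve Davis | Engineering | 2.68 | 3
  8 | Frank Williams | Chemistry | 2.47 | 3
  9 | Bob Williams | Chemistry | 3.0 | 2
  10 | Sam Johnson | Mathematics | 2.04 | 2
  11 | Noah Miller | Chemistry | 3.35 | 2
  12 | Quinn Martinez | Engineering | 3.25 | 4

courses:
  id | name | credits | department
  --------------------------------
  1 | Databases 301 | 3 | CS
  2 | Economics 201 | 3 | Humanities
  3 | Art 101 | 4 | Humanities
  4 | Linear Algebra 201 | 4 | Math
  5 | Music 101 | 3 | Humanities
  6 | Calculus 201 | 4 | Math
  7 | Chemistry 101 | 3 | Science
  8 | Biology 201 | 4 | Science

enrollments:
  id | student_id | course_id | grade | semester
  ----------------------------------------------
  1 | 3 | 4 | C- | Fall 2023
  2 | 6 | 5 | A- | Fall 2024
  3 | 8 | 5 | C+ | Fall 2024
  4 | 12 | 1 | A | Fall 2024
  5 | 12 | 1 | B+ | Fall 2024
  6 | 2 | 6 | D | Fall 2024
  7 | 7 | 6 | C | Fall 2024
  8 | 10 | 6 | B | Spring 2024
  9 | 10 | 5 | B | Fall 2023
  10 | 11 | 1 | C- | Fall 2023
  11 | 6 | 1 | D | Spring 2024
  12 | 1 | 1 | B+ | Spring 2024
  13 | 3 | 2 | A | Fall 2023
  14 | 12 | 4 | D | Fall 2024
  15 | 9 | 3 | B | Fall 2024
SELECT name, year FROM students ORDER BY year ASC LIMIT 4

Execution result:
name | year
Alice Garcia | 1
David Wilson | 1
Tina Brown | 1
Kate Smith | 2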